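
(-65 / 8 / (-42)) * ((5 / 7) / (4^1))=325 / 9408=0.03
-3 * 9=-27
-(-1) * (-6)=-6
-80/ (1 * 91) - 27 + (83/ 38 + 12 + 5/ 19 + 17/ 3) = -80555/ 10374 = -7.77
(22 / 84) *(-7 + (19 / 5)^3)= 32912 / 2625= 12.54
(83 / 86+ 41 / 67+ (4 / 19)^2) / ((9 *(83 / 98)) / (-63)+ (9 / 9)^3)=1156801457 / 627144723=1.84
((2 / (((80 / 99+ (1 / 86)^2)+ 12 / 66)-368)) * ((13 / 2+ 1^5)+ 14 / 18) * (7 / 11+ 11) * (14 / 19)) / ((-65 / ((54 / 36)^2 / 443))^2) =-9997380288 / 4233482033724448375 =-0.00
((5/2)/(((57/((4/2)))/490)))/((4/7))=8575/114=75.22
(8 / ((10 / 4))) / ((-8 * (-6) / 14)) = 14 / 15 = 0.93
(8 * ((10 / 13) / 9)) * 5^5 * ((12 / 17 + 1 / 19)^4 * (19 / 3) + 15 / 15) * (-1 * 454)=-604002989467000000 / 201077559189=-3003830.92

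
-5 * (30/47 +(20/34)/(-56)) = -3.14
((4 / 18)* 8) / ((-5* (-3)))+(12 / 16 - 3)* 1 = -1151 / 540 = -2.13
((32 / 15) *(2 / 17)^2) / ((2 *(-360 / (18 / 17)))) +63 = 23213909 / 368475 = 63.00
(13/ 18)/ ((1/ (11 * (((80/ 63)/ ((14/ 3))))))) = 2860/ 1323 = 2.16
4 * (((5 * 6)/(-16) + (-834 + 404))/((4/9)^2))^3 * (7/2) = -153425395605659625/1048576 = -146317859273.59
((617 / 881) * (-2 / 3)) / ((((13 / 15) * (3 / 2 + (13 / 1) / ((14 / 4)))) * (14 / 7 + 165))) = -86380 / 139623523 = -0.00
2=2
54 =54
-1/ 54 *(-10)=5/ 27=0.19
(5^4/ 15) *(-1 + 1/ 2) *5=-625/ 6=-104.17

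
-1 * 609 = -609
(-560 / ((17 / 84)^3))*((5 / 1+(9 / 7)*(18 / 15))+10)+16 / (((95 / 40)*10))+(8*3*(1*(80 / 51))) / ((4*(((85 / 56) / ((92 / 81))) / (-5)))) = -42253087649728 / 37805535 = -1117642.90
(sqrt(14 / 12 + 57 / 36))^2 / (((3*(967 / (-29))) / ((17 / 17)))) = -319 / 11604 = -0.03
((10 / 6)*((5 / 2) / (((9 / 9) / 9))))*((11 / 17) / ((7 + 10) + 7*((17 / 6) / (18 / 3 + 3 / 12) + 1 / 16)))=495000 / 420461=1.18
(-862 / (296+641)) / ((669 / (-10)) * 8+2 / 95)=0.00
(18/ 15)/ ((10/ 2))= 0.24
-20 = -20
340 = 340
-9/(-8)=9/8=1.12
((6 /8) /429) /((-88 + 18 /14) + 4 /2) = -7 /339196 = -0.00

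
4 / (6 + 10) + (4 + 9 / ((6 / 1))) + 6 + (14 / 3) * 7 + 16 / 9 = 1663 / 36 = 46.19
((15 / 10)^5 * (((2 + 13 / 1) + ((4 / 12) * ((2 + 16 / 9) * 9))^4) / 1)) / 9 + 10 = 1338511 / 96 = 13942.82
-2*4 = -8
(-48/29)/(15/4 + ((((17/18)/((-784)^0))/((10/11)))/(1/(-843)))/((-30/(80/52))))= -112320/3302201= -0.03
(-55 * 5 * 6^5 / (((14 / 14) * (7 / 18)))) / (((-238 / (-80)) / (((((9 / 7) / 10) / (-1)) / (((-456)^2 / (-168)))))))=-57736800 / 300713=-192.00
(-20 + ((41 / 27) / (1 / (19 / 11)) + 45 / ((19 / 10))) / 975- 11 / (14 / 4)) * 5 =-890272693 / 7702695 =-115.58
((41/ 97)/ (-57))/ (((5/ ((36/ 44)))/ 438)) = -53874/ 101365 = -0.53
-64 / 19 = -3.37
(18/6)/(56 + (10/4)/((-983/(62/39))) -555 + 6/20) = -1150110/191188169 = -0.01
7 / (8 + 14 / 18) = 63 / 79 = 0.80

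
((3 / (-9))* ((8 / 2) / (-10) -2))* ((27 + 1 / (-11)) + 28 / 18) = 11272 / 495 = 22.77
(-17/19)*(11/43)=-187/817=-0.23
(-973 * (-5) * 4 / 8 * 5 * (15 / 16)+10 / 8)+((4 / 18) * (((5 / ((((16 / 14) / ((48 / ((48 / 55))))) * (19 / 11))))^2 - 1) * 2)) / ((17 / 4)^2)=118996131329 / 10015584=11881.10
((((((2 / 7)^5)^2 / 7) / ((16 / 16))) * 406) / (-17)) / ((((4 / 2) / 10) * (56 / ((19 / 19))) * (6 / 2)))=-37120 / 100843663893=-0.00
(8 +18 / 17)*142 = 21868 / 17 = 1286.35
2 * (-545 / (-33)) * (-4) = -4360 / 33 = -132.12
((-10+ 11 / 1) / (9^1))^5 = 1 / 59049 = 0.00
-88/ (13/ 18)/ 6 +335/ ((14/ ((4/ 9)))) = -7922/ 819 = -9.67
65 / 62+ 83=5211 / 62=84.05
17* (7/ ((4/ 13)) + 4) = 1819/ 4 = 454.75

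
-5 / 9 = -0.56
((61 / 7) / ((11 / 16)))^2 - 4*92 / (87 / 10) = 61055392 / 515823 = 118.37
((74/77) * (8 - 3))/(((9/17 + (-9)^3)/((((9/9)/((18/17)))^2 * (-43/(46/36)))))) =908905/4590432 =0.20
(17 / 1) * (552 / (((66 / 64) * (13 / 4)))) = 400384 / 143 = 2799.89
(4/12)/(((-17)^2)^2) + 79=19794478/250563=79.00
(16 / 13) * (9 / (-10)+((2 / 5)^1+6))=88 / 13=6.77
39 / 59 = 0.66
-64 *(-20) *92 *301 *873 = 30944148480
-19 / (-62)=19 / 62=0.31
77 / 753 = 0.10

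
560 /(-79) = -560 /79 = -7.09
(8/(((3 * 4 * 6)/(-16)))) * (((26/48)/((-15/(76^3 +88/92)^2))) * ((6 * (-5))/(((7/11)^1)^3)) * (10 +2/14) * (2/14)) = -18553040902281428400/8890903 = -2086744271339.08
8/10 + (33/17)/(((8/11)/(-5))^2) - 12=438197/5440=80.55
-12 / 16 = -3 / 4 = -0.75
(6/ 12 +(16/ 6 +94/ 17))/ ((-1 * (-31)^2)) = -887/ 98022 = -0.01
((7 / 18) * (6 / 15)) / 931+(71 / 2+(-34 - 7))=-65833 / 11970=-5.50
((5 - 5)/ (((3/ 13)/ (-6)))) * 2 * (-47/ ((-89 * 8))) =0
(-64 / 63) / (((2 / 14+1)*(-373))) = 8 / 3357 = 0.00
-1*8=-8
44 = 44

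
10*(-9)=-90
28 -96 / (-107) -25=417 / 107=3.90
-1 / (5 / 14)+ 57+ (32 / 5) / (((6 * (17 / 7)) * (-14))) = 13813 / 255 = 54.17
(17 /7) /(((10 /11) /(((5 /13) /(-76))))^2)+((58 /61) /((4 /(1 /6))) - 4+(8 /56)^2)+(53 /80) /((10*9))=-3.93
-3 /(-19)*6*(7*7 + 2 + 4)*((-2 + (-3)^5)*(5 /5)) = -242550 /19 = -12765.79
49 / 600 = 0.08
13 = 13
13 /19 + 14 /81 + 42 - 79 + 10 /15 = -54598 /1539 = -35.48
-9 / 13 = -0.69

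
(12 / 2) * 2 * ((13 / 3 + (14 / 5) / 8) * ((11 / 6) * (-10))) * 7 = -21637 / 3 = -7212.33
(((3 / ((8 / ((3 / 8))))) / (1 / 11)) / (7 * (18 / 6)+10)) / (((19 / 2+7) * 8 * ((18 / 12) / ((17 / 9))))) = 17 / 35712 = 0.00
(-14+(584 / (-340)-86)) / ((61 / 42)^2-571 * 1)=15251544 / 85299455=0.18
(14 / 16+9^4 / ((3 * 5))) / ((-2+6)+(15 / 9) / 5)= 52593 / 520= 101.14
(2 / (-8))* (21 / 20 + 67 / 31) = -1991 / 2480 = -0.80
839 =839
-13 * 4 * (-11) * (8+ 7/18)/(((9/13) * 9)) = 770.12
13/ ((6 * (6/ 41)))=533/ 36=14.81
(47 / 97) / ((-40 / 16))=-94 / 485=-0.19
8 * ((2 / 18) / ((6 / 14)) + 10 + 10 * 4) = 10856 / 27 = 402.07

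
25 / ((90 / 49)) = 245 / 18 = 13.61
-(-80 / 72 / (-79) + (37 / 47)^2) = -995449 / 1570599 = -0.63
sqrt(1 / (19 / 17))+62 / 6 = sqrt(323) / 19+31 / 3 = 11.28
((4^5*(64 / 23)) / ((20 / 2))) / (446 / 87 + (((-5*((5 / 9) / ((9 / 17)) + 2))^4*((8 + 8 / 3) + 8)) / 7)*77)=61359140487168 / 2389541545709147545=0.00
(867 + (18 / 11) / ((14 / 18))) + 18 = 68307 / 77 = 887.10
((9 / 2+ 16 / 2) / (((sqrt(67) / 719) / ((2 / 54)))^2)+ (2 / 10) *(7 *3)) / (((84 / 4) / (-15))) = -66671531 / 683802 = -97.50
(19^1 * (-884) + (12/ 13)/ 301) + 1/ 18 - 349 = -1207586801/ 70434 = -17144.94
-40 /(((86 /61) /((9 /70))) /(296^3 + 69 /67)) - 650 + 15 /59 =-112566013940287 /1189853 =-94604975.52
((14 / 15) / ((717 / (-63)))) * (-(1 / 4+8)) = 1617 / 2390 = 0.68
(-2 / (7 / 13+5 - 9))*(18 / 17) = 52 / 85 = 0.61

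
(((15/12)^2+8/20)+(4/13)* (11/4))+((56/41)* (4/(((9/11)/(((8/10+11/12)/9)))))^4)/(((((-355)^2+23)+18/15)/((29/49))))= 23028169049916999530813/8198991599462162226000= 2.81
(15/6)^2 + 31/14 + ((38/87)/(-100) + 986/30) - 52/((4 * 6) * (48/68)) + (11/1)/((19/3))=277662221/6942600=39.99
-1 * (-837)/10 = 837/10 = 83.70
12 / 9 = 4 / 3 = 1.33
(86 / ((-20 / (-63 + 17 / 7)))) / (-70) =-4558 / 1225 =-3.72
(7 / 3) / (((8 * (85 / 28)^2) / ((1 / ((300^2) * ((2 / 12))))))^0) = 7 / 3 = 2.33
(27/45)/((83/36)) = 108/415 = 0.26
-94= -94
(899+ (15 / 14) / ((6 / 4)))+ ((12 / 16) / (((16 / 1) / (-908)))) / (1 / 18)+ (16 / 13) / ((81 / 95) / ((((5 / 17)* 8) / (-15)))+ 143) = 10168384857 / 76111672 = 133.60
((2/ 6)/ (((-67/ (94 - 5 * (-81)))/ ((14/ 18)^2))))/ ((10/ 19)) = -464569/ 162810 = -2.85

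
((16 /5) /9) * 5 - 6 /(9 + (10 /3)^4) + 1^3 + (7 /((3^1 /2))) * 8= 3868795 /96561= 40.07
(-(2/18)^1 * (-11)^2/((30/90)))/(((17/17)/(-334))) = 40414/3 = 13471.33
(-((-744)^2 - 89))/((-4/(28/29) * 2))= 3874129/58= 66795.33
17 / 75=0.23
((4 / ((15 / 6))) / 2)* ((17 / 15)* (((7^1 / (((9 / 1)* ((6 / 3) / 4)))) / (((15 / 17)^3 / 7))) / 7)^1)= 4677176 / 2278125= 2.05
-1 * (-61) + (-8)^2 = 125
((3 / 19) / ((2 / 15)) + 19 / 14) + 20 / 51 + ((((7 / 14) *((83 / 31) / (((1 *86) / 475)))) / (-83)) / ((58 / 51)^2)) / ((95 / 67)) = 350997136199 / 121665639984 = 2.88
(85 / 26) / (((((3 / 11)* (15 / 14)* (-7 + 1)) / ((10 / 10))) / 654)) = -142681 / 117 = -1219.50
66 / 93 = 22 / 31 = 0.71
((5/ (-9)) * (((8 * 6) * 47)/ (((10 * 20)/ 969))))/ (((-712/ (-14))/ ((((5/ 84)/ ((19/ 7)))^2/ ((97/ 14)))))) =-195755/ 23619888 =-0.01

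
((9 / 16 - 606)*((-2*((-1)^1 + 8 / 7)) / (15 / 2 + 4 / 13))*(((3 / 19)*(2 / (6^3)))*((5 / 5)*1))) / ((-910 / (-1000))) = 80725 / 2267916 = 0.04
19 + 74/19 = 435/19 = 22.89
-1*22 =-22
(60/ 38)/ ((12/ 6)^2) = 15/ 38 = 0.39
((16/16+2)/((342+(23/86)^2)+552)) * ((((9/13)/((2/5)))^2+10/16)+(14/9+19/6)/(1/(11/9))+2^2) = 2711748947/60346158678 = 0.04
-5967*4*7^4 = -57307068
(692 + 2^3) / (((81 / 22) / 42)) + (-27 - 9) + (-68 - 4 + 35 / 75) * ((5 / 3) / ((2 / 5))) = 413161 / 54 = 7651.13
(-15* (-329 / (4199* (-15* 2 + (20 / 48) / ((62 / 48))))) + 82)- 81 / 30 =306189259 / 3863080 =79.26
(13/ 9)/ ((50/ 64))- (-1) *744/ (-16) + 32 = -5693/ 450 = -12.65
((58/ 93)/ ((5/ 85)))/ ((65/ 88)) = 86768/ 6045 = 14.35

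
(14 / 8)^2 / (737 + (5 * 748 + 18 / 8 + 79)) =49 / 72932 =0.00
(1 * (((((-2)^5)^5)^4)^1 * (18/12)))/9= 633825300114114700748351602688/3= 211275100038038233582783900000.00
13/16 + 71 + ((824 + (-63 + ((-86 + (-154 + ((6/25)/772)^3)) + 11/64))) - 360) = 1674937951984591/7189057000000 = 232.98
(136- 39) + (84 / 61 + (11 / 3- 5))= 17759 / 183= 97.04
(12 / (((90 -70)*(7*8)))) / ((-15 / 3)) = -3 / 1400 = -0.00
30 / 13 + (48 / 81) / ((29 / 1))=23698 / 10179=2.33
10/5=2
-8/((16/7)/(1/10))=-7/20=-0.35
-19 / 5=-3.80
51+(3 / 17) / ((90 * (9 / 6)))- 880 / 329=12163064 / 251685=48.33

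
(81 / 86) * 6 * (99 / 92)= 24057 / 3956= 6.08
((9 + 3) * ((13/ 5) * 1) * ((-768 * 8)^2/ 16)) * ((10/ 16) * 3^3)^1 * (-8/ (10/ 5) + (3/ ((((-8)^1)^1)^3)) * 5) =-5005069056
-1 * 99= -99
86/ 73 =1.18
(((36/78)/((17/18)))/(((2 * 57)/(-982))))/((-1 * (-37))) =-17676/155363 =-0.11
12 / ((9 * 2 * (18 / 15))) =5 / 9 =0.56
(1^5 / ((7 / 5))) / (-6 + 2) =-5 / 28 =-0.18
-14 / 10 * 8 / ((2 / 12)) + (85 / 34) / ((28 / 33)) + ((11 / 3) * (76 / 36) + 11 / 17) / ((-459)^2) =-1739775020789 / 27076722120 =-64.25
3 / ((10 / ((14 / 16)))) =21 / 80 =0.26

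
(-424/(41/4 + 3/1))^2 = 1024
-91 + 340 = 249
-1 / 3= -0.33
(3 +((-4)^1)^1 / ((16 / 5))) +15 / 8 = 29 / 8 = 3.62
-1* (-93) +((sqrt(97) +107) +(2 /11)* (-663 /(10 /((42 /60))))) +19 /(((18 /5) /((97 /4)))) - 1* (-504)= sqrt(97) +16306249 /19800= 833.40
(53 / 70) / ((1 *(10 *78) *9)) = 53 / 491400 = 0.00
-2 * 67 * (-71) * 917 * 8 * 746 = 52066849184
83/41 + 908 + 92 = 41083/41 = 1002.02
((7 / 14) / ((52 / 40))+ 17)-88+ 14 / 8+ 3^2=-3113 / 52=-59.87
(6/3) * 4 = 8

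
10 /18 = 5 /9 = 0.56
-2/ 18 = -0.11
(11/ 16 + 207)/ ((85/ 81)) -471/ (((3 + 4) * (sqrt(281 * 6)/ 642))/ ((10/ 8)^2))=269163/ 1360 -1259925 * sqrt(1686)/ 31472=-1445.89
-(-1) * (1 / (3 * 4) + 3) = 37 / 12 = 3.08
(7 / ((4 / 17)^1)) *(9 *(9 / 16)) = 9639 / 64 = 150.61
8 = 8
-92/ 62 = -46/ 31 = -1.48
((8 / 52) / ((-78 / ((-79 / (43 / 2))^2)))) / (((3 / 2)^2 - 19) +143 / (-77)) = 698992 / 488407803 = 0.00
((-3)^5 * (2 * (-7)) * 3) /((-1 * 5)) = -10206 /5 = -2041.20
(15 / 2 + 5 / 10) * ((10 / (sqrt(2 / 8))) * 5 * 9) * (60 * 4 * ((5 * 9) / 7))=77760000 / 7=11108571.43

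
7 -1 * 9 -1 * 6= -8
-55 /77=-5 /7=-0.71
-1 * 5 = -5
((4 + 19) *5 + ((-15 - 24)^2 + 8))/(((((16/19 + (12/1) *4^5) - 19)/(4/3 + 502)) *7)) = 15722120/1631889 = 9.63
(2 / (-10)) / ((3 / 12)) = -4 / 5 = -0.80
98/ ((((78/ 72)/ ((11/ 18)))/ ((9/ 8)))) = 1617/ 26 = 62.19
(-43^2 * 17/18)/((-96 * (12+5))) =1849/1728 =1.07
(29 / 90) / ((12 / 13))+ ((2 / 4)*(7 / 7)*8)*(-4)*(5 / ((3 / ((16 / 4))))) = -114823 / 1080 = -106.32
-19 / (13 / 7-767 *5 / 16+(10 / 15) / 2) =6384 / 79799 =0.08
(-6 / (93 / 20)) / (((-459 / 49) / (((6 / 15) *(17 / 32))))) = 49 / 1674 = 0.03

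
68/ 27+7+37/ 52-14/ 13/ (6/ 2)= 13859/ 1404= 9.87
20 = 20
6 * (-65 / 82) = -195 / 41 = -4.76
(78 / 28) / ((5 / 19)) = 741 / 70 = 10.59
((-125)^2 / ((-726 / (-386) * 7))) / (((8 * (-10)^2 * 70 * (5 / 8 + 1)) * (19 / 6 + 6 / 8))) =24125 / 7245238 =0.00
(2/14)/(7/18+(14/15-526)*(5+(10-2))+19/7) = -90/4298341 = -0.00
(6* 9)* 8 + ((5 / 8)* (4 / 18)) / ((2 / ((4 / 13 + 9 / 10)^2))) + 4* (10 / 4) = 107589769 / 243360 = 442.10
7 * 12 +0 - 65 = 19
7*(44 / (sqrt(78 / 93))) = 336.31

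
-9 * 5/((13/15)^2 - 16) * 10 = 101250/3431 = 29.51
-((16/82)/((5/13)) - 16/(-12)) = -1132/615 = -1.84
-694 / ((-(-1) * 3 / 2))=-1388 / 3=-462.67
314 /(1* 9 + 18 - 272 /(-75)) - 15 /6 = 35615 /4594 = 7.75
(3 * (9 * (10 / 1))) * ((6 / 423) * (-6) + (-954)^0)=11610 / 47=247.02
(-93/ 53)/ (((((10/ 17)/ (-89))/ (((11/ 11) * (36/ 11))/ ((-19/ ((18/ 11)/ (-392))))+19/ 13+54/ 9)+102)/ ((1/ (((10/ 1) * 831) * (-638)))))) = 2562826823/ 789823924684221823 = 0.00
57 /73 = 0.78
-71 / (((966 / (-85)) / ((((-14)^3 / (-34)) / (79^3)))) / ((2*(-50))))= -3479000 / 34019691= -0.10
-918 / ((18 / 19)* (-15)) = 323 / 5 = 64.60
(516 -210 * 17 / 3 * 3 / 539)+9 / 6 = 78675 / 154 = 510.88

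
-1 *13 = -13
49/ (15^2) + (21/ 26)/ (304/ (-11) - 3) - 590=-1162778137/ 1971450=-589.81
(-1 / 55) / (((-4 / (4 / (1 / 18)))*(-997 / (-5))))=18 / 10967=0.00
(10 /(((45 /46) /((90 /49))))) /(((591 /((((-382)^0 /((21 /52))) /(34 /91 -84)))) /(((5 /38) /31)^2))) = -388700 /22936125800637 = -0.00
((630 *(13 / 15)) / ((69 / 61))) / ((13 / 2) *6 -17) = 5551 / 253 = 21.94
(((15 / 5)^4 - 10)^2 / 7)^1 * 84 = 60492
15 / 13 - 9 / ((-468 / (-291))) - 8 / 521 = -120767 / 27092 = -4.46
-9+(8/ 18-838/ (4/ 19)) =-71803/ 18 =-3989.06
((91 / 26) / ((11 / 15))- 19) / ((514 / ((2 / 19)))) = -313 / 107426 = -0.00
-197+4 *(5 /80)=-196.75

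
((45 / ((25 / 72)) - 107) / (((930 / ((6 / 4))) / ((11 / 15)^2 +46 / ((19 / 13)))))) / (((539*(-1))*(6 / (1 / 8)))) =-15463937 / 342868680000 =-0.00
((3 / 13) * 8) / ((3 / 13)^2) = 104 / 3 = 34.67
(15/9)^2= 25/9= 2.78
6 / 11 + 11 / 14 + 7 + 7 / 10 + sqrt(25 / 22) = 5* sqrt(22) / 22 + 3477 / 385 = 10.10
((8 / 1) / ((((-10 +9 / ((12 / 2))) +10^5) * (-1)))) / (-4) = 4 / 199983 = 0.00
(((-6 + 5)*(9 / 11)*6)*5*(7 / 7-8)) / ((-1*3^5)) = -70 / 99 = -0.71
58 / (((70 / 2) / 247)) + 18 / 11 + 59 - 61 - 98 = 119716 / 385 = 310.95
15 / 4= 3.75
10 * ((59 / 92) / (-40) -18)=-66299 / 368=-180.16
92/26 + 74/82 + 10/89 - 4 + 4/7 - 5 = -1286832/332059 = -3.88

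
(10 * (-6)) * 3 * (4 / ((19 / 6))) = -4320 / 19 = -227.37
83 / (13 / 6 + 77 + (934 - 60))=498 / 5719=0.09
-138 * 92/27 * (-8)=33856/9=3761.78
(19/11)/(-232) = -19/2552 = -0.01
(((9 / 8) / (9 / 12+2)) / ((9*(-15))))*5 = -1 / 66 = -0.02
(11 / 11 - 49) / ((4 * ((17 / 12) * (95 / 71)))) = -10224 / 1615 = -6.33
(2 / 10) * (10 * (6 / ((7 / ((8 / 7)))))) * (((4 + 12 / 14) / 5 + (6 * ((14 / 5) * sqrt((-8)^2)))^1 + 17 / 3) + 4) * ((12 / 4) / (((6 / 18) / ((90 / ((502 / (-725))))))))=-332411.89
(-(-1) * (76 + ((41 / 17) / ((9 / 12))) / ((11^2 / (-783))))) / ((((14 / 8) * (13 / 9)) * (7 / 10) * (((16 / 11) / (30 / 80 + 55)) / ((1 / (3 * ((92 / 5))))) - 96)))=-314330650 / 952832881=-0.33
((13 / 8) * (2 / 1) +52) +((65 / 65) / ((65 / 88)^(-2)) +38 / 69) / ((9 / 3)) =89151989 / 1603008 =55.62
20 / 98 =10 / 49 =0.20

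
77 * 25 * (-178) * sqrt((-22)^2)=-7538300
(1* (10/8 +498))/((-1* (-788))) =1997/3152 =0.63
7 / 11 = 0.64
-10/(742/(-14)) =10/53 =0.19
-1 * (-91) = 91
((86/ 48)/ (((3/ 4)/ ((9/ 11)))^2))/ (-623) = -258/ 75383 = -0.00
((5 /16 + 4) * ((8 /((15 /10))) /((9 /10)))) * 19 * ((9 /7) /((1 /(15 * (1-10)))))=-589950 /7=-84278.57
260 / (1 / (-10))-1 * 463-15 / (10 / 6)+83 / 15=-45997 / 15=-3066.47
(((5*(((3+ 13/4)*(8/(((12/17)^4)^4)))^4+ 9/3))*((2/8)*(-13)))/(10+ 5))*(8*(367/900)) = -10449618118979553270551824411342161805827054886949925989922696919681030094011388185414723/98585611112300607718015624217447483764273080985016745568315710740889600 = -105995367894775324.17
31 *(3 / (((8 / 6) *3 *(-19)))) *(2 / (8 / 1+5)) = -93 / 494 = -0.19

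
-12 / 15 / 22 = -2 / 55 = -0.04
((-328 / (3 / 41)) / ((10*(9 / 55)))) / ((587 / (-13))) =961532 / 15849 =60.67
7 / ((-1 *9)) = -0.78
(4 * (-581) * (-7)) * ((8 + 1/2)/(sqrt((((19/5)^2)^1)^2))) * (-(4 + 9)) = -44940350/361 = -124488.50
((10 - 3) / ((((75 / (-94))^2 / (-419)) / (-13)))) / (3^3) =336907844 / 151875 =2218.32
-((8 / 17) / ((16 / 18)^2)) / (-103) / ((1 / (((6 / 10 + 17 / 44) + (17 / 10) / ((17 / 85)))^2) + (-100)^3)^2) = 170738831823849 / 29527277815236006597886720000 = 0.00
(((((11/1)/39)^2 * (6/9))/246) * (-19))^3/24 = -12151136899/4243048366802909976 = -0.00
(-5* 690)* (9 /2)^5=-6366220.31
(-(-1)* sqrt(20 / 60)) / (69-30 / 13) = 13* sqrt(3) / 2601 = 0.01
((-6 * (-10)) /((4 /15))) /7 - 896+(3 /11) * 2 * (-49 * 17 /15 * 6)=-402557 /385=-1045.60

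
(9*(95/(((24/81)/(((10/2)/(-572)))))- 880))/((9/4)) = -4039705/1144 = -3531.21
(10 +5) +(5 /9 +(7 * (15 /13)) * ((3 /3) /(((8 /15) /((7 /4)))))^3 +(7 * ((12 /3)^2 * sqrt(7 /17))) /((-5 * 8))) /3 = 1268609065 /11501568- 14 * sqrt(119) /255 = 109.70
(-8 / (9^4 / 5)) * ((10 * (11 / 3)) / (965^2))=-176 / 733172067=-0.00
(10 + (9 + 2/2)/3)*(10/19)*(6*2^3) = 6400/19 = 336.84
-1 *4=-4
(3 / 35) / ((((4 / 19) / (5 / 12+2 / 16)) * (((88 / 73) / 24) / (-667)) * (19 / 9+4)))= -324720279 / 677600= -479.22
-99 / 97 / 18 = -0.06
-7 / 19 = -0.37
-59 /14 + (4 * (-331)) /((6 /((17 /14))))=-1633 /6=-272.17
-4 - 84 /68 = -89 /17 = -5.24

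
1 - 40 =-39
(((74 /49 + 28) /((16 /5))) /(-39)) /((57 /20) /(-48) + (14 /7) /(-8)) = 48200 /63063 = 0.76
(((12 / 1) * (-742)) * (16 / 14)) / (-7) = 1453.71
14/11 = 1.27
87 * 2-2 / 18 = 1565 / 9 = 173.89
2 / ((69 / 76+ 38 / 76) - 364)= -152 / 27557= -0.01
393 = 393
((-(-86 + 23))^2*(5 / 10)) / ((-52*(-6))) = 1323 / 208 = 6.36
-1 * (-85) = 85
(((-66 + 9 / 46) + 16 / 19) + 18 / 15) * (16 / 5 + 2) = -3622333 / 10925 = -331.56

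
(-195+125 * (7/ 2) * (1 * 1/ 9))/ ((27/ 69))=-60605/ 162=-374.10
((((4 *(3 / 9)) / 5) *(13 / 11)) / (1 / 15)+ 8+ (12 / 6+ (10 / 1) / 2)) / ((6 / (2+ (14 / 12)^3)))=168175 / 14256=11.80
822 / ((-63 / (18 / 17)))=-1644 / 119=-13.82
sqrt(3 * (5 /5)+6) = 3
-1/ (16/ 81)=-81/ 16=-5.06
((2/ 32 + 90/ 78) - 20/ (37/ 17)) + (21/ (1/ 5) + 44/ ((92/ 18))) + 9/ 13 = 18820935/ 177008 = 106.33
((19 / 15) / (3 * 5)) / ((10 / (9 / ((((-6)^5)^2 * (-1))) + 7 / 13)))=178711093 / 39303014400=0.00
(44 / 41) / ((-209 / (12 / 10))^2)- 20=-81405356 / 4070275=-20.00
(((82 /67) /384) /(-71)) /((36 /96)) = -41 /342504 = -0.00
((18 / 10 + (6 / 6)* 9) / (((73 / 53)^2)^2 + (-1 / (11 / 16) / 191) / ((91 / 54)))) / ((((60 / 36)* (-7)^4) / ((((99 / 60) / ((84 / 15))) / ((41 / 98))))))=576065467289169 / 1089414547536902300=0.00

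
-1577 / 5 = -315.40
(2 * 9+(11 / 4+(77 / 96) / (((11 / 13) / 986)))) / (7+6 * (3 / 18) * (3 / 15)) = 229295 / 1728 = 132.69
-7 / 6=-1.17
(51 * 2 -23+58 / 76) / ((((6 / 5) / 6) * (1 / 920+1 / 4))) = 995900 / 627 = 1588.36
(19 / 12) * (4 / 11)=19 / 33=0.58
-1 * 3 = -3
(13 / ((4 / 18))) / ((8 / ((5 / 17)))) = 585 / 272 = 2.15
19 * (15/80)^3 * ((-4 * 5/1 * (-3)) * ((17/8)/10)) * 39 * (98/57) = 877149/8192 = 107.07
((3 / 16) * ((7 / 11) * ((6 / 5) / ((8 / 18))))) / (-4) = -567 / 7040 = -0.08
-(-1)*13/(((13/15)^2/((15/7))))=3375/91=37.09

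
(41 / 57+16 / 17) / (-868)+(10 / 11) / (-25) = -1770679 / 46260060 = -0.04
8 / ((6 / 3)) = 4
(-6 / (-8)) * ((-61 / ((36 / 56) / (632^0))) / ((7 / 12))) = -122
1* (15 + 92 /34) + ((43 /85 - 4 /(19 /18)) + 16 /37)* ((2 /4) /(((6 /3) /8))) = 717273 /59755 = 12.00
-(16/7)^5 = -1048576/16807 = -62.39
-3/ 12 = -1/ 4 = -0.25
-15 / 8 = -1.88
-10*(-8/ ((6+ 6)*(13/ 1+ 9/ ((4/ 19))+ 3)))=16/ 141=0.11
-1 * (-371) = 371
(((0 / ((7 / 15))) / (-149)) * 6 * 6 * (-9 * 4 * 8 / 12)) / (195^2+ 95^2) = 0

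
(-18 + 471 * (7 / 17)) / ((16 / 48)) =8973 / 17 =527.82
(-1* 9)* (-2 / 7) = 18 / 7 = 2.57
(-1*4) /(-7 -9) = 1 /4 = 0.25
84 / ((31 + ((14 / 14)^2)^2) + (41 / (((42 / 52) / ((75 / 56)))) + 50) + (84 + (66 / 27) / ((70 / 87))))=246960 / 696847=0.35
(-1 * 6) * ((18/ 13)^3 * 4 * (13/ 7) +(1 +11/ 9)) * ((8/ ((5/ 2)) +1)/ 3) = -467224/ 2535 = -184.31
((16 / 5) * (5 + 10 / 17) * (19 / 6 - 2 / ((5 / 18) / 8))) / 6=-124108 / 765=-162.23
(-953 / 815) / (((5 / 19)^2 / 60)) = -4128396 / 4075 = -1013.10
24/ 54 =4/ 9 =0.44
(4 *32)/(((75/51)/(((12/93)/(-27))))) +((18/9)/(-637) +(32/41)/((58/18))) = -2803291522/15848448525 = -0.18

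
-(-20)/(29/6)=4.14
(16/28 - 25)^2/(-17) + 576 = 450567/833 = 540.90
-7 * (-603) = 4221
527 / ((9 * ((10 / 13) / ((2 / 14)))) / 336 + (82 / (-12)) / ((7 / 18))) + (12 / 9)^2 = -1083304 / 38061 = -28.46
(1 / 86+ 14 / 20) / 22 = 153 / 4730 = 0.03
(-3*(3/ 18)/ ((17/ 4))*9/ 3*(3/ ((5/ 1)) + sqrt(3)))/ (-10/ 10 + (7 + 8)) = -3*sqrt(3)/ 119 -9/ 595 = -0.06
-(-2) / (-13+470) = 2 / 457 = 0.00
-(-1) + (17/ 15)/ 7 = 122/ 105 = 1.16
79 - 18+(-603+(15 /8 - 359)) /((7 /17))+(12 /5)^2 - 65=-3261961 /1400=-2329.97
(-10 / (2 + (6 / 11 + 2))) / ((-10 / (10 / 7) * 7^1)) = 11 / 245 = 0.04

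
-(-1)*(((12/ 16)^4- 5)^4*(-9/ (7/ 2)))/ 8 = -18600269716809/ 120259084288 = -154.67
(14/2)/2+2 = 11/2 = 5.50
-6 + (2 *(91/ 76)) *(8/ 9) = -662/ 171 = -3.87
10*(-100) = -1000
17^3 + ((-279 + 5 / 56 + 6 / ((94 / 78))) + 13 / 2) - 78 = 12021839 / 2632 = 4567.57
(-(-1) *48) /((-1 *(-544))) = 3 /34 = 0.09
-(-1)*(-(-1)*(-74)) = -74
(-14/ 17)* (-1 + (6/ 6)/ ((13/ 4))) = 0.57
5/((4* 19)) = 5/76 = 0.07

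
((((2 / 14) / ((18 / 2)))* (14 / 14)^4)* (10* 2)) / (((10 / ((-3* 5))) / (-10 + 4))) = 20 / 7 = 2.86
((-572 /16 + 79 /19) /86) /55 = -2401 /359480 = -0.01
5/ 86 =0.06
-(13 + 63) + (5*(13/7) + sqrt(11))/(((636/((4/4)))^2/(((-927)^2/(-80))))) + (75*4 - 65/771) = 868060762129/3881004288 - 95481*sqrt(11)/3595520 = 223.58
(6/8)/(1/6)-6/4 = 3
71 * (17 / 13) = 1207 / 13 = 92.85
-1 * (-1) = 1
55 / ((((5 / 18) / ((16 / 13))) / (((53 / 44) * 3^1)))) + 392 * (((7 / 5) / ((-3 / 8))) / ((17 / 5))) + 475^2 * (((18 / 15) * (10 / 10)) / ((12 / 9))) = 269857819 / 1326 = 203512.68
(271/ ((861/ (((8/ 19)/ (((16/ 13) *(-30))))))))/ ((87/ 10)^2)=-17615/ 371463813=-0.00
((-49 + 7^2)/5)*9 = 0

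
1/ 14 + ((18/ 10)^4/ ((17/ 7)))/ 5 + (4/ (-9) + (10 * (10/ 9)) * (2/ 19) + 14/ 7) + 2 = 719983613/ 127181250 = 5.66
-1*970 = -970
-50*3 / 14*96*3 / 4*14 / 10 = -1080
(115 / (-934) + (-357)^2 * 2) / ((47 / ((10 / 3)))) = 1190373085 / 65847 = 18077.86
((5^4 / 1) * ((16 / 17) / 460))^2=250000 / 152881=1.64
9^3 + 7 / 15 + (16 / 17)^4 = 914869822 / 1252815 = 730.25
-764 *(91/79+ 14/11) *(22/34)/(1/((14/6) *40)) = -111871.29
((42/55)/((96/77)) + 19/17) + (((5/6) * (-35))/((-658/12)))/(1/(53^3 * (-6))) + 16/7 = -212594559143/447440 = -475135.35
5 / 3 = 1.67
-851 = -851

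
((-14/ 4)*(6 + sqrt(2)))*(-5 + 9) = -84-14*sqrt(2) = -103.80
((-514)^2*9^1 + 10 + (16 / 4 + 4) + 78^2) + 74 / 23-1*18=54828578 / 23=2383851.22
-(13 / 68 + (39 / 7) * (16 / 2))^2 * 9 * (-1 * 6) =12257682723 / 113288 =108199.30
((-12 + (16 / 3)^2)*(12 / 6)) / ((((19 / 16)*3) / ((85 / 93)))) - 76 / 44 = 3521689 / 524799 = 6.71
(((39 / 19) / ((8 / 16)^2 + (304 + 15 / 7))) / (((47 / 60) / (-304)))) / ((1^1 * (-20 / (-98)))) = -12.74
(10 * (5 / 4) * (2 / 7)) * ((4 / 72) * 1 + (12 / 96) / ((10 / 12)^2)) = 53 / 63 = 0.84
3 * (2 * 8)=48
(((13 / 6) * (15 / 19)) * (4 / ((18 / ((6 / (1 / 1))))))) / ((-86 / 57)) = -65 / 43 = -1.51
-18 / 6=-3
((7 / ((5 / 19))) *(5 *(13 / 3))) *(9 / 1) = 5187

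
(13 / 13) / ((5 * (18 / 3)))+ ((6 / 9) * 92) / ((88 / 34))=7831 / 330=23.73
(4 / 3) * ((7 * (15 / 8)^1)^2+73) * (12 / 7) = 15697 / 28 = 560.61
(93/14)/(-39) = -31/182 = -0.17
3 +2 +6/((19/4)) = 119/19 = 6.26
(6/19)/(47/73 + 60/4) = 0.02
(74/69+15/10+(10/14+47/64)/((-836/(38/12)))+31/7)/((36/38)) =7.38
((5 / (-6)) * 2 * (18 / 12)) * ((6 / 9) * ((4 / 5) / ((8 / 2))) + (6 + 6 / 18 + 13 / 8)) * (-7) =6797 / 48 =141.60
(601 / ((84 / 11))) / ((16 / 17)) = 112387 / 1344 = 83.62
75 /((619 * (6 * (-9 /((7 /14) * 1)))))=-25 /22284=-0.00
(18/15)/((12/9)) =0.90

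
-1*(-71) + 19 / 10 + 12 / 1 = 84.90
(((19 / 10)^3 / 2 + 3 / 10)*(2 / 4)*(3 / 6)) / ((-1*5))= -7459 / 40000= -0.19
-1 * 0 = 0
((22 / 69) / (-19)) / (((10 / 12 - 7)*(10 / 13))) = 286 / 80845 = 0.00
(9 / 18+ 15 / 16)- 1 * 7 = -89 / 16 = -5.56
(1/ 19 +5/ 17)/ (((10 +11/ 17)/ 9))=1008/ 3439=0.29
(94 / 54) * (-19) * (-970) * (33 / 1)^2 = 104811410 / 3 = 34937136.67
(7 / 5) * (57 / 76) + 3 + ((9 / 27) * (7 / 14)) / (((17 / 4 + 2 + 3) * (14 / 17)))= 63277 / 15540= 4.07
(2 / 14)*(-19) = -19 / 7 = -2.71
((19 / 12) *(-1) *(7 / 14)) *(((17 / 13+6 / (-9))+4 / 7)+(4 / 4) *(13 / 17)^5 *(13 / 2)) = -42895619629 / 18605806128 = -2.31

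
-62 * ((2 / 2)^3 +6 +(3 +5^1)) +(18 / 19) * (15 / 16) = -141225 / 152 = -929.11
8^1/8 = 1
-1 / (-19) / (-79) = -1 / 1501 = -0.00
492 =492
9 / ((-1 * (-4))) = 9 / 4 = 2.25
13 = 13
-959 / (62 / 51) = -48909 / 62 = -788.85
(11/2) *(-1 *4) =-22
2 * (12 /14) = 12 /7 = 1.71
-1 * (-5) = 5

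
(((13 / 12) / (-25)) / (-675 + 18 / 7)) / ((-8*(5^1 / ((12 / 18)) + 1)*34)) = -91 / 3264775200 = -0.00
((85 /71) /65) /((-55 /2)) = -34 /50765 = -0.00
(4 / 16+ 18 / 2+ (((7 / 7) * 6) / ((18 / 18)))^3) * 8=1802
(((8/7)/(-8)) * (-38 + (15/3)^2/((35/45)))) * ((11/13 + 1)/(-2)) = -492/637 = -0.77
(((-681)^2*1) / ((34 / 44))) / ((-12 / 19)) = -32308683 / 34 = -950255.38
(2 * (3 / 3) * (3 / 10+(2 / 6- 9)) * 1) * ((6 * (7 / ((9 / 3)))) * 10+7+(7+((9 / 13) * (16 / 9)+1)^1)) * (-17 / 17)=169927 / 65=2614.26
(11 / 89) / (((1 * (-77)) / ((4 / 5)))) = -4 / 3115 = -0.00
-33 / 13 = -2.54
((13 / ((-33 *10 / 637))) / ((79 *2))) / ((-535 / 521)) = 4314401 / 27894900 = 0.15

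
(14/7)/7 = 0.29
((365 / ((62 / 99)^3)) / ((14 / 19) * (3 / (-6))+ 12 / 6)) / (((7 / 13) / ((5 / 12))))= 145795510575 / 206868704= 704.77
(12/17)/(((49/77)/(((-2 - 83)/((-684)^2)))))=-55/272916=-0.00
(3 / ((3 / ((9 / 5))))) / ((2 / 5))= 9 / 2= 4.50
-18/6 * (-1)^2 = -3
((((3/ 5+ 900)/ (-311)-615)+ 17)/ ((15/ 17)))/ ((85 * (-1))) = 934393/ 116625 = 8.01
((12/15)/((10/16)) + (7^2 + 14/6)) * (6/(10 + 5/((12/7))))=24.44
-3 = -3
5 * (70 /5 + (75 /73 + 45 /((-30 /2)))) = 4390 /73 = 60.14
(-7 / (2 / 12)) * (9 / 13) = -378 / 13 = -29.08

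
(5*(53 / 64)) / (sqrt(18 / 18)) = 265 / 64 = 4.14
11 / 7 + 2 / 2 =18 / 7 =2.57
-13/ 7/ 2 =-13/ 14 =-0.93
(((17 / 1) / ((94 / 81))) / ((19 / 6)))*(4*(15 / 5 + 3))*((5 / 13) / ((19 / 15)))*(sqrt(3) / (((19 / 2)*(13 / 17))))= 252817200*sqrt(3) / 54481037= 8.04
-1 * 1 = -1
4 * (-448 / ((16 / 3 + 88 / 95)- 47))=510720 / 11611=43.99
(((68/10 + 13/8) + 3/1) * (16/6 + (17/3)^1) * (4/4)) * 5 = 11425/24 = 476.04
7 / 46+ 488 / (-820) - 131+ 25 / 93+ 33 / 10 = -56072167 / 438495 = -127.87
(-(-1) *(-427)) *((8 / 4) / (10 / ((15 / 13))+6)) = -1281 / 22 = -58.23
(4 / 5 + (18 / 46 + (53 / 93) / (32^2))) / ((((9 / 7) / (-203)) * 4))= -18548141059 / 394260480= -47.05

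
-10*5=-50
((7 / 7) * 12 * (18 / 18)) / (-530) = -6 / 265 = -0.02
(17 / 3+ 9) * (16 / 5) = 704 / 15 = 46.93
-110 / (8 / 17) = -935 / 4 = -233.75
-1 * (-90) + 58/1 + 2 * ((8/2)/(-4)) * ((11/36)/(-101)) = 269075/1818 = 148.01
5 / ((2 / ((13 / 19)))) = 65 / 38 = 1.71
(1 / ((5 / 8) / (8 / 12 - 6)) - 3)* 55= -1903 / 3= -634.33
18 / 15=6 / 5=1.20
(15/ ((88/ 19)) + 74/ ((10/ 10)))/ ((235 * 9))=6797/ 186120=0.04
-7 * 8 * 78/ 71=-61.52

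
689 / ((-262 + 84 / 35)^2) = 17225 / 1684804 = 0.01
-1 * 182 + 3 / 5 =-907 / 5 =-181.40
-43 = -43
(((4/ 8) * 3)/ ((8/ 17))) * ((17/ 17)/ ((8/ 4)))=51/ 32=1.59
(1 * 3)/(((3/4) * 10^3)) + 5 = 1251/250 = 5.00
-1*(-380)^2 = -144400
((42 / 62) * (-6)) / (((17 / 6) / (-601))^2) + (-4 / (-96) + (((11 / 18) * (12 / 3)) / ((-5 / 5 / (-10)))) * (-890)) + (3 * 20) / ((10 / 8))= -131967745411 / 645048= -204585.93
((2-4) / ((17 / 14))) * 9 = -14.82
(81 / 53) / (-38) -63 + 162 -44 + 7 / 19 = 111431 / 2014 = 55.33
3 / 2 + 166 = 335 / 2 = 167.50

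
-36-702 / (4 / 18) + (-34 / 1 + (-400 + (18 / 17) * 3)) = -61639 / 17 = -3625.82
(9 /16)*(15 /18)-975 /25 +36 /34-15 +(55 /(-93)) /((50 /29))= -13360193 /252960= -52.82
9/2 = 4.50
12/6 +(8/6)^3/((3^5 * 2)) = 13154/6561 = 2.00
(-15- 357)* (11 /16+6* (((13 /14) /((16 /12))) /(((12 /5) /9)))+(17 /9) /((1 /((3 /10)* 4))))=-242482 /35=-6928.06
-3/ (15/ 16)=-16/ 5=-3.20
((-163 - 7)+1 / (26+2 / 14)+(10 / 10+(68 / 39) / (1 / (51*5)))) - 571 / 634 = 414406111 / 1508286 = 274.75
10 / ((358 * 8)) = 5 / 1432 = 0.00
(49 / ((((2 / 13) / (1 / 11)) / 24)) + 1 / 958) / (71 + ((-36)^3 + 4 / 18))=-65906667 / 4418193494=-0.01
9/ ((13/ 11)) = 99/ 13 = 7.62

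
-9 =-9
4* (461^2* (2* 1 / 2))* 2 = 1700168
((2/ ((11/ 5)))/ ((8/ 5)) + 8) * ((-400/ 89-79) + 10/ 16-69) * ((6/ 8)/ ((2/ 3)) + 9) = -3301996347/ 250624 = -13175.10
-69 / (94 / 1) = -69 / 94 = -0.73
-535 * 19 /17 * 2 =-1195.88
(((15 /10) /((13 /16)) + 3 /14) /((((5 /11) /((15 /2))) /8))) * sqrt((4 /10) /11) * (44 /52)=4950 * sqrt(110) /1183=43.89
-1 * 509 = -509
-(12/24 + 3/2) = -2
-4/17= -0.24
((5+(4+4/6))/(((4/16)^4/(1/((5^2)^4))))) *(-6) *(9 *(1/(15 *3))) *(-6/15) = 29696/9765625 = 0.00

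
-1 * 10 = -10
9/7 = 1.29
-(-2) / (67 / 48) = 96 / 67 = 1.43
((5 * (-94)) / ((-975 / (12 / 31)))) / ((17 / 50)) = 3760 / 6851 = 0.55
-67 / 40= -1.68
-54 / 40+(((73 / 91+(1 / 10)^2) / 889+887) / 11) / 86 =-3155862599 / 7653045400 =-0.41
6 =6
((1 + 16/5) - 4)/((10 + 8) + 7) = 1/125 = 0.01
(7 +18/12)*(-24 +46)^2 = 4114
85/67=1.27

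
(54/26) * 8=16.62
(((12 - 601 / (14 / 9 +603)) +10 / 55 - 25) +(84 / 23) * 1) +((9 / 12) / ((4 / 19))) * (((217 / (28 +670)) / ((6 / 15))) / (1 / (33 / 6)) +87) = 19371066183747 / 61494269056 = 315.01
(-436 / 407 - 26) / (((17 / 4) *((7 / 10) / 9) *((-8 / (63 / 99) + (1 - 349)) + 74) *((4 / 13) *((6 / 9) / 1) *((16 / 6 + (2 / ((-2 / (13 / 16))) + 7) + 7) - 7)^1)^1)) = 92815632 / 589879345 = 0.16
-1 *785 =-785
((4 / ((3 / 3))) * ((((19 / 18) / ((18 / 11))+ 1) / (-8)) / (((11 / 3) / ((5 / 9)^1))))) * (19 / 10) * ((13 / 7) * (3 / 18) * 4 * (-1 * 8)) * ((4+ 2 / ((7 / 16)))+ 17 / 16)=22.59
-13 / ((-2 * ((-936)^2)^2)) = 0.00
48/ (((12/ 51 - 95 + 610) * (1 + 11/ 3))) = 1224/ 61313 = 0.02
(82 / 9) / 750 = 41 / 3375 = 0.01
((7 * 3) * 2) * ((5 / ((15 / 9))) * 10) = 1260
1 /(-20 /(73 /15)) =-73 /300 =-0.24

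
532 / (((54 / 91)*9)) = 24206 / 243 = 99.61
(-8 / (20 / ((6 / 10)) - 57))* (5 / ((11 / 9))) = 1.38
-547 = -547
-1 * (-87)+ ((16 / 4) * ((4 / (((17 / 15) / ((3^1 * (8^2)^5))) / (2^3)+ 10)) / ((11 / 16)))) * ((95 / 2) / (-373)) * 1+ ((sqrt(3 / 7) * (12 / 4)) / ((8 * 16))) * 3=9 * sqrt(21) / 896+ 1375121826650036337 / 15860025734008951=86.75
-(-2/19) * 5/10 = 1/19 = 0.05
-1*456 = -456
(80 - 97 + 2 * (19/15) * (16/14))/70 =-1481/7350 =-0.20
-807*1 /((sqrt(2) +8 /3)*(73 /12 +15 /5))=-116208 /2507 +43578*sqrt(2) /2507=-21.77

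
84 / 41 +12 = 576 / 41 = 14.05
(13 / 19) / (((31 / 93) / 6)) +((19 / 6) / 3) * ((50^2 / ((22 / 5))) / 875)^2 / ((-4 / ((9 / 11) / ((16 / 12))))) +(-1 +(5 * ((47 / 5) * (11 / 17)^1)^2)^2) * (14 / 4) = 2479017896390047293 / 20699193176200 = 119763.99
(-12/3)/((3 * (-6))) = 2/9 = 0.22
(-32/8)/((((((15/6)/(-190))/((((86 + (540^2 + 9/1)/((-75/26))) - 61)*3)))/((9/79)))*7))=-20738767824/13825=-1500091.71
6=6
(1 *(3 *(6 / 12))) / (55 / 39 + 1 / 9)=351 / 356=0.99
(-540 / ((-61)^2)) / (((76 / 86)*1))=-11610 / 70699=-0.16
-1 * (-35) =35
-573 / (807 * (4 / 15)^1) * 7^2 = -140385 / 1076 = -130.47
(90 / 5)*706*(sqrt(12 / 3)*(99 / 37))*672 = 1690875648 / 37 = 45699341.84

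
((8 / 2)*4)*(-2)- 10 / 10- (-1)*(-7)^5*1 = -16840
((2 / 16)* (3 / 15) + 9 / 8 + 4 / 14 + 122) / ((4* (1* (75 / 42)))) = 17281 / 1000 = 17.28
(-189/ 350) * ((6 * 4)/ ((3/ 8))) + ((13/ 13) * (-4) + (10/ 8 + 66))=2869/ 100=28.69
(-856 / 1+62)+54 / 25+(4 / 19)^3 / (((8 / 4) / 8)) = -135774364 / 171475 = -791.80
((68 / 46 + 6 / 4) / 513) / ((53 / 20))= 1370 / 625347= 0.00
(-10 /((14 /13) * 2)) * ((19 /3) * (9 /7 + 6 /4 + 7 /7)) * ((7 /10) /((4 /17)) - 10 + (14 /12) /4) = 749.54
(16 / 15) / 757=16 / 11355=0.00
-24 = -24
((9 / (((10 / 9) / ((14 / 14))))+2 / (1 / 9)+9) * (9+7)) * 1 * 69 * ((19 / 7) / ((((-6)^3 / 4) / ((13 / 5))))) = -886236 / 175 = -5064.21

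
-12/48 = -1/4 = -0.25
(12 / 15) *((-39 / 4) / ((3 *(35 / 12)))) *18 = -2808 / 175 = -16.05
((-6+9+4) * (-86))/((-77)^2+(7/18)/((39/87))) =-20124/198227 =-0.10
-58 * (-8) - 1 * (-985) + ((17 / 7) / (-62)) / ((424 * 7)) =1866474271 / 1288112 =1449.00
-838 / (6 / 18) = -2514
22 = 22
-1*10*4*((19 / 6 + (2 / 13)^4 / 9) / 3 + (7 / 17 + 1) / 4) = -56.34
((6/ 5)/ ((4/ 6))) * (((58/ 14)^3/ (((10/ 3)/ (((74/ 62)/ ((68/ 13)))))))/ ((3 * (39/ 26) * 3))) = 11731109/ 18076100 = 0.65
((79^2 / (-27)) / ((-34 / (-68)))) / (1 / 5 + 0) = -62410 / 27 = -2311.48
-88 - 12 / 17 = -1508 / 17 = -88.71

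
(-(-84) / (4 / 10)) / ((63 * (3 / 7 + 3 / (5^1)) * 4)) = 175 / 216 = 0.81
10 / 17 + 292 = 4974 / 17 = 292.59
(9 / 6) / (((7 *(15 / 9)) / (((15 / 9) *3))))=0.64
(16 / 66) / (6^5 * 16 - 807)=8 / 4079097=0.00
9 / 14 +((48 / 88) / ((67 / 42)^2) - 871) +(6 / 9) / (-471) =-849970251419 / 976815378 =-870.14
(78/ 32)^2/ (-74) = -1521/ 18944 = -0.08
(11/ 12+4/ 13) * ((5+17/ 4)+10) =14707/ 624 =23.57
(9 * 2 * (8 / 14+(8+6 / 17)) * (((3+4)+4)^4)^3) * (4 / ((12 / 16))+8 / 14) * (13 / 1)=32236881773743533744 / 833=38699738023701721.18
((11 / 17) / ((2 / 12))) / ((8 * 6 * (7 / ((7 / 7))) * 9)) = 11 / 8568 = 0.00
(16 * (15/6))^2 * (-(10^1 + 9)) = -30400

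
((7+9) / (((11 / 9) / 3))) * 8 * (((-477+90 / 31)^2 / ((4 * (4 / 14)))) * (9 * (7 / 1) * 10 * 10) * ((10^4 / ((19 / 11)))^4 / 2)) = 27385948331396424000000000000000000 / 125238481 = 218670396772030666836337600.00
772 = 772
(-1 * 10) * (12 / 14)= -60 / 7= -8.57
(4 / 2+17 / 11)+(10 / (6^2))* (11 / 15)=2227 / 594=3.75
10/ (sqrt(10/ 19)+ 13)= 2470/ 3201 - 10 * sqrt(190)/ 3201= 0.73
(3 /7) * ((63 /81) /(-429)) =-1 /1287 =-0.00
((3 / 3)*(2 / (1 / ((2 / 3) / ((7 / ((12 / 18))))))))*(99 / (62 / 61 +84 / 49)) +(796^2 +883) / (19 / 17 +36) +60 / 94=26877368751 / 1571821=17099.51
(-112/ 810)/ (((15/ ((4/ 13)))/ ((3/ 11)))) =-224/ 289575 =-0.00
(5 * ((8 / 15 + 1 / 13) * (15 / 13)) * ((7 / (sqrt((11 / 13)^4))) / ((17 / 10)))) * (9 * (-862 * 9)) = -171063900 / 121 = -1413751.24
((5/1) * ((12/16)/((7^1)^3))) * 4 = 15/343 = 0.04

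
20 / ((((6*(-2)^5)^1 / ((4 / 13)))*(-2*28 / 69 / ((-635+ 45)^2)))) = 13747.08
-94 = -94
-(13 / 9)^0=-1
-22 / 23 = -0.96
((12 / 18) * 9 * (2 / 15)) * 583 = 2332 / 5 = 466.40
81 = 81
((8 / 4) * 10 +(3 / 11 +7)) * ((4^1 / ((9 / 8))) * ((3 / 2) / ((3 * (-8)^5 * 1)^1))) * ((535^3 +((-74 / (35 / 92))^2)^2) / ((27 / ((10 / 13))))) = -216182587552261 / 3236163840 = -66802.11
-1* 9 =-9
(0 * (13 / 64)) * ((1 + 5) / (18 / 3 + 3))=0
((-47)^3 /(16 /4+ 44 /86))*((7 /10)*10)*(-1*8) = 125002892 /97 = 1288689.61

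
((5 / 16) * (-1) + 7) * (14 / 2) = 749 / 16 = 46.81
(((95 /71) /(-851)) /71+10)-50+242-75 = 544816062 /4289891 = 127.00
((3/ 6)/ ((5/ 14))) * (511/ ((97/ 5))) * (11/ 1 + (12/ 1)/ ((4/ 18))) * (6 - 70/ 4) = -27565.03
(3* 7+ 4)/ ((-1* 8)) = -25/ 8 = -3.12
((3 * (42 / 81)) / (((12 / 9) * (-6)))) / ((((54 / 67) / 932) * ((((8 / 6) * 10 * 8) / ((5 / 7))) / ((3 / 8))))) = -0.56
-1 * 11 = -11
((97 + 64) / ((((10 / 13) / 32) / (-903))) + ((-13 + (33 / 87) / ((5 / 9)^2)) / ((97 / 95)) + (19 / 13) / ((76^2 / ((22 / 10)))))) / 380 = -336174259706113 / 21122254400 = -15915.64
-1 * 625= -625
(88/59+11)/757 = 737/44663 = 0.02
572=572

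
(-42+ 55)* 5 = 65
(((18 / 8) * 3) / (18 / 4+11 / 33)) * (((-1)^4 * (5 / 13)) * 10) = 2025 / 377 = 5.37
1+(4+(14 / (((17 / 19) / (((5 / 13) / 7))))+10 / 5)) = 1737 / 221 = 7.86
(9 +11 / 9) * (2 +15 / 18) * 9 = 782 / 3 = 260.67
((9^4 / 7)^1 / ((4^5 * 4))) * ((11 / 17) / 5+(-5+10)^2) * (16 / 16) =1751787 / 304640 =5.75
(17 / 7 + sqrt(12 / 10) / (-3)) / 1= 17 / 7 - sqrt(30) / 15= 2.06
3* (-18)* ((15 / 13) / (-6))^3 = 3375 / 8788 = 0.38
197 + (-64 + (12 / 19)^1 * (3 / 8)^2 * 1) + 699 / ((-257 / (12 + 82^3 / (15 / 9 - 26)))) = 352063388387 / 5703344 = 61729.29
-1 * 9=-9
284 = 284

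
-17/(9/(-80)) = 1360/9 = 151.11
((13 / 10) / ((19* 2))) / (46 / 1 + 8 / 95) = 13 / 17512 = 0.00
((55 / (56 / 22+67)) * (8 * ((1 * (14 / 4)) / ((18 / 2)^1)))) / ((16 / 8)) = 1694 / 1377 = 1.23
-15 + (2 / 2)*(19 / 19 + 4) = -10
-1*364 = -364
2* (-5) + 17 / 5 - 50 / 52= -983 / 130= -7.56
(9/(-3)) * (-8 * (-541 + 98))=-10632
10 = 10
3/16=0.19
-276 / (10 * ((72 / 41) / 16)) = -3772 / 15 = -251.47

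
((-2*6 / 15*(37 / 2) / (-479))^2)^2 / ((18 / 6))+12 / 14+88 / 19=72055346321583358 / 13127891137449375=5.49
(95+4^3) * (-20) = -3180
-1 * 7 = -7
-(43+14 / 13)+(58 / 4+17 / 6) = -1043 / 39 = -26.74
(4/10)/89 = 2/445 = 0.00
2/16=1/8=0.12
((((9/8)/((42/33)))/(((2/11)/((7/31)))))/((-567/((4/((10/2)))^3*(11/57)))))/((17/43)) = -114466/236557125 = -0.00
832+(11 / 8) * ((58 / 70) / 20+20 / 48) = 6994091 / 8400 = 832.63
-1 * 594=-594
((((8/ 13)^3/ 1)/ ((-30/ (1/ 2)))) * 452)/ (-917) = 57856/ 30219735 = 0.00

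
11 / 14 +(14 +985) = 13997 / 14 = 999.79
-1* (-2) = 2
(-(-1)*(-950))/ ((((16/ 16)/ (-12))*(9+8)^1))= 11400/ 17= 670.59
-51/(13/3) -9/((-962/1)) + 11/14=-36950/3367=-10.97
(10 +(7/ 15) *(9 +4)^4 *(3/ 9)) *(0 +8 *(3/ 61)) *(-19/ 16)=-3807163/ 1830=-2080.42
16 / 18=8 / 9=0.89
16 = 16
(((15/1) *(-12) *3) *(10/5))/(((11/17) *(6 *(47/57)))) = -174420/517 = -337.37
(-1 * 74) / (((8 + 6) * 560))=-37 / 3920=-0.01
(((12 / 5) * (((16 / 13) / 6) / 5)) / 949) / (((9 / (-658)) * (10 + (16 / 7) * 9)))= -73696 / 297013275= -0.00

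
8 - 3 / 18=47 / 6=7.83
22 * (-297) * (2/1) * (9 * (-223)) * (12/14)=157364856/7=22480693.71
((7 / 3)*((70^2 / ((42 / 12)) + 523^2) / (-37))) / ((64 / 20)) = -3207505 / 592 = -5418.08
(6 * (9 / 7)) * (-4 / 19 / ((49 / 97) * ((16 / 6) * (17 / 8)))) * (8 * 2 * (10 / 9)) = -1117440 / 110789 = -10.09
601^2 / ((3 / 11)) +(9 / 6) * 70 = 1324508.67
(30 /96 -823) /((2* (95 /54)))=-355401 /1520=-233.82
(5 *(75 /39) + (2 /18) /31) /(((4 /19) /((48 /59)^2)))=42423808 /1402843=30.24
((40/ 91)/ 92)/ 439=10/ 918827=0.00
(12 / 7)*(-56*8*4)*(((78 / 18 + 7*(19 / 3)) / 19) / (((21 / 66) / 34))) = -111828992 / 133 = -840819.49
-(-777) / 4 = 777 / 4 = 194.25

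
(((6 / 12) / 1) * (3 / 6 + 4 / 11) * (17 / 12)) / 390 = 323 / 205920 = 0.00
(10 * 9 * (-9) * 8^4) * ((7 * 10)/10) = -23224320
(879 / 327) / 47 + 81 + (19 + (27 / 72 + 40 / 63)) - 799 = -1802057129 / 2581992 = -697.93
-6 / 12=-1 / 2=-0.50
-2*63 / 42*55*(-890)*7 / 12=171325 / 2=85662.50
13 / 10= 1.30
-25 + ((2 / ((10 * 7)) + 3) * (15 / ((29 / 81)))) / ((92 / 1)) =-220571 / 9338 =-23.62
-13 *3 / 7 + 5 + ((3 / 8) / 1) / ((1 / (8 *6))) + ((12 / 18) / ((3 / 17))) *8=3002 / 63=47.65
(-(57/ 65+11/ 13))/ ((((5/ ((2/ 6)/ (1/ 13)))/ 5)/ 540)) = -4032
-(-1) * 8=8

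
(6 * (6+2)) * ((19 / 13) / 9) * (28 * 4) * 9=102144 / 13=7857.23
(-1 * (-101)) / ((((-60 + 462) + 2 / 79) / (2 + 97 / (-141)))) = 295223 / 895632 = 0.33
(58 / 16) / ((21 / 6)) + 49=1401 / 28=50.04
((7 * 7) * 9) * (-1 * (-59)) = 26019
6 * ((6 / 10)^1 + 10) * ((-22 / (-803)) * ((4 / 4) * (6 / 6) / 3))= 212 / 365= 0.58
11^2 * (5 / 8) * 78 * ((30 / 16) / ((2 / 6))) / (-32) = -1061775 / 1024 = -1036.89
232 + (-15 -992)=-775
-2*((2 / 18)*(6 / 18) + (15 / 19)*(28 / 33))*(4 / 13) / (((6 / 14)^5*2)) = -268172492 / 17826237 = -15.04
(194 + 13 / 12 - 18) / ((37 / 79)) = 167875 / 444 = 378.10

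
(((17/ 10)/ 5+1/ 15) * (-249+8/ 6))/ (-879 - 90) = 0.10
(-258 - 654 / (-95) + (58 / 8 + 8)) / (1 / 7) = -627403 / 380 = -1651.06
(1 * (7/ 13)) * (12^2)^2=145152/ 13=11165.54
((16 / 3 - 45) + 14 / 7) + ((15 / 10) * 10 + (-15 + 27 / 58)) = -6473 / 174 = -37.20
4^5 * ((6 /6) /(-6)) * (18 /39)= -1024 /13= -78.77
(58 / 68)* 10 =145 / 17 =8.53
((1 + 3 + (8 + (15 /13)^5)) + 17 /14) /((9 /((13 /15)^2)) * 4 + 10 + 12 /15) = 396602275 /1526396508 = 0.26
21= 21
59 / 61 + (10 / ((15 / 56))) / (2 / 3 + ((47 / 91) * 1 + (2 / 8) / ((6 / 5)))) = 5152997 / 185379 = 27.80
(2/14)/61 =1/427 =0.00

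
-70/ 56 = -5/ 4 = -1.25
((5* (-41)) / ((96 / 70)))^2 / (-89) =-51480625 / 205056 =-251.06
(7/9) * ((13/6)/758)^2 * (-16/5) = -1183/58174605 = -0.00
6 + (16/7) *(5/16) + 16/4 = 75/7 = 10.71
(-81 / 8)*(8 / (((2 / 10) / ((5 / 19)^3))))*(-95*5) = 3505.89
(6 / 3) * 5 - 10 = 0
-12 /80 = -3 /20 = -0.15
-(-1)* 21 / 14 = 3 / 2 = 1.50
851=851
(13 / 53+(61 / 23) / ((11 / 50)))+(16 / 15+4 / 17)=46511233 / 3419295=13.60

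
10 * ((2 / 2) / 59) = 10 / 59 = 0.17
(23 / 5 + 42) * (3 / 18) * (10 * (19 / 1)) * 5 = 22135 / 3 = 7378.33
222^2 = 49284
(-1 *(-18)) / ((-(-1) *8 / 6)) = 13.50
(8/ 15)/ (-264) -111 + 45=-32671/ 495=-66.00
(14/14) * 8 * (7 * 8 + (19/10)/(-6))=6682/15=445.47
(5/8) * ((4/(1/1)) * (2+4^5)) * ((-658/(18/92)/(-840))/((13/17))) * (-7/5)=-2444141/130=-18801.08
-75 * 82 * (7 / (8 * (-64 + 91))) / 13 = -7175 / 468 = -15.33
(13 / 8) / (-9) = -13 / 72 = -0.18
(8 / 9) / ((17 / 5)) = 40 / 153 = 0.26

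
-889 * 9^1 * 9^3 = -5832729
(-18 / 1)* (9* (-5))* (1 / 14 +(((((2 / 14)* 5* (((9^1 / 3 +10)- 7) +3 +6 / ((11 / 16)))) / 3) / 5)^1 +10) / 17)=752085 / 1309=574.55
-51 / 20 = -2.55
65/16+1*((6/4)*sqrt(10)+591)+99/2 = 3*sqrt(10)/2+10313/16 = 649.31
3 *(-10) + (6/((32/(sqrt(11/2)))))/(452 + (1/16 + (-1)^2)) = -30 + 3 *sqrt(22)/14498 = -30.00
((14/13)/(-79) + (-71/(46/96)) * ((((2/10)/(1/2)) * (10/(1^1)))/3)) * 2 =-9334020/23621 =-395.16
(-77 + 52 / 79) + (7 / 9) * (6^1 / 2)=-17540 / 237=-74.01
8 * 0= 0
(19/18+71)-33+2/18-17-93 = -70.83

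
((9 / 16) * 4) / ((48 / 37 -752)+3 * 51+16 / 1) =-333 / 86092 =-0.00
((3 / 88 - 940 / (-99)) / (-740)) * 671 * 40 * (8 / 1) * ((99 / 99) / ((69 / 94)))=-86548996 / 22977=-3766.77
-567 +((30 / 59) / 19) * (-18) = -636147 / 1121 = -567.48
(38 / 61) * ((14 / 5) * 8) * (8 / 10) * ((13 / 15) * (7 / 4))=387296 / 22875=16.93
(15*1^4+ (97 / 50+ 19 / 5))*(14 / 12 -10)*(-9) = 164883 / 100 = 1648.83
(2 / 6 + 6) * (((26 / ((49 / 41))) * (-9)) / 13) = -4674 / 49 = -95.39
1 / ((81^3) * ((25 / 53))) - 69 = -916735672 / 13286025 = -69.00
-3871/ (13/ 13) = -3871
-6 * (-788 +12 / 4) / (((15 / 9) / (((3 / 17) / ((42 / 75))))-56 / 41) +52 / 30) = 4344975 / 5218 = 832.69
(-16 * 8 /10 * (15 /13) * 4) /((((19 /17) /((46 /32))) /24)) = -450432 /247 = -1823.61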